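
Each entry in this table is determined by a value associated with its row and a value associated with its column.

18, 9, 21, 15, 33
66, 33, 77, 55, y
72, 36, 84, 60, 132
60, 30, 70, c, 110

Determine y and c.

y = 121, c = 50

Each row is a constant multiple of every other row — this is a multiplication table with the headers hidden.
Row 2 is 66/18 = 11/3 times row 1, so its entry in column 5 is 33 × 11/3 = 121.
Row 4 is 60/18 = 10/3 times row 1, so its entry in column 4 is 15 × 10/3 = 50.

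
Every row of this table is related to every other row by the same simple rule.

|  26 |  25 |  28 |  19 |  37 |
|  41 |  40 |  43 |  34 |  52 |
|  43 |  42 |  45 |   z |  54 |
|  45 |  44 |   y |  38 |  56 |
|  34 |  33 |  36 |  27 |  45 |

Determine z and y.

z = 36, y = 47

The difference between any two rows is the same in every column — this is an addition table with the headers hidden.
Row 3 minus row 1 is 43 − 26 = 17, so its entry in column 4 is 19 + 17 = 36.
Row 4 minus row 1 is 45 − 26 = 19, so its entry in column 3 is 28 + 19 = 47.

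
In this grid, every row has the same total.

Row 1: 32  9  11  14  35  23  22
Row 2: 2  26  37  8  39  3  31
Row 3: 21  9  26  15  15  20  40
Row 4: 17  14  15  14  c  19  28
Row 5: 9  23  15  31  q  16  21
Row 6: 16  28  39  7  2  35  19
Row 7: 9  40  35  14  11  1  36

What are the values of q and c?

q = 31, c = 39

Rows 2 and 3 both add up to 146, so every row sums to 146.
Row 5: 9 + 23 + 15 + 31 + 16 + 21 = 115, so the missing entry is 146 − 115 = 31.
Row 4: 17 + 14 + 15 + 14 + 19 + 28 = 107, so the missing entry is 146 − 107 = 39.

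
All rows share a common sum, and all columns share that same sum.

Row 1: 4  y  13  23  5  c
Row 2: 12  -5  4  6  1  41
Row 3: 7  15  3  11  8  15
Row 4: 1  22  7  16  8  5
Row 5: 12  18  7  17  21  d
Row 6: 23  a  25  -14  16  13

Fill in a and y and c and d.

a = -4, y = 13, c = 1, d = -16

Rows 2 and 3 both sum to 59, so that's the common total.
Row 5: 12 + 18 + 7 + 17 + 21 = 75, so its missing entry is 59 − 75 = -16.
Row 6: 23 + 25 − 14 + 16 + 13 = 63, so its missing entry is 59 − 63 = -4.
Column 2: -5 + 15 + 22 + 18 − 4 = 46, so its missing entry is 59 − 46 = 13.
Row 1: 4 + 13 + 13 + 23 + 5 = 58, so its missing entry is 59 − 58 = 1.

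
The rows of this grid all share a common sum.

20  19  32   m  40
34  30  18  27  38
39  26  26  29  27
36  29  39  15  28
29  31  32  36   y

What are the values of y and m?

y = 19, m = 36

Row 2 sums to 147 and so does row 4; that's the common total.
In row 5 the known cells total 128, leaving 147 − 128 = 19.
In row 1 the known cells total 111, leaving 147 − 111 = 36.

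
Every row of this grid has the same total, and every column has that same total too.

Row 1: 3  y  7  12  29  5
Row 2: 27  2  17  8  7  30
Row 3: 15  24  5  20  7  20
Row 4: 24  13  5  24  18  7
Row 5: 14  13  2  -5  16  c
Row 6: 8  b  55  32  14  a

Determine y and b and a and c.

y = 35, b = 4, a = -22, c = 51

Rows 2 and 3 both sum to 91, so that's the common total.
The known cells in row 1 total 56, leaving 91 − 56 = 35 for the blank.
The known cells in row 5 total 40, leaving 91 − 40 = 51 for the blank.
The known cells in column 6 total 113, leaving 91 − 113 = -22 for the blank.
The known cells in row 6 total 87, leaving 91 − 87 = 4 for the blank.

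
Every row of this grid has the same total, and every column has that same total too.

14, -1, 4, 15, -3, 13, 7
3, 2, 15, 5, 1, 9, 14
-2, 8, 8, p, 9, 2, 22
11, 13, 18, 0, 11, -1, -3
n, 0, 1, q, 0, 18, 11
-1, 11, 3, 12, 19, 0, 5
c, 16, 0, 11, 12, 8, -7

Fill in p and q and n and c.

p = 2, q = 4, n = 15, c = 9

Rows 1 and 2 both sum to 49, so that's the common total.
Row 3: -2 + 8 + 8 + 9 + 2 + 22 = 47, so its missing entry is 49 − 47 = 2.
Row 7: 16 + 0 + 11 + 12 + 8 − 7 = 40, so its missing entry is 49 − 40 = 9.
Column 1: 14 + 3 − 2 + 11 − 1 + 9 = 34, so its missing entry is 49 − 34 = 15.
Row 5: 15 + 0 + 1 + 0 + 18 + 11 = 45, so its missing entry is 49 − 45 = 4.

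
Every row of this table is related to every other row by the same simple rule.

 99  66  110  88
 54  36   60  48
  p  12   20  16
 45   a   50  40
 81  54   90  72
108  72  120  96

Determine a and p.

Each row is a constant multiple of every other row — this is a multiplication table with the headers hidden.
Row 4 is 50/110 = 5/11 times row 1, so its entry in column 2 is 66 × 5/11 = 30.
Row 3 is 20/110 = 2/11 times row 1, so its entry in column 1 is 99 × 2/11 = 18.

a = 30, p = 18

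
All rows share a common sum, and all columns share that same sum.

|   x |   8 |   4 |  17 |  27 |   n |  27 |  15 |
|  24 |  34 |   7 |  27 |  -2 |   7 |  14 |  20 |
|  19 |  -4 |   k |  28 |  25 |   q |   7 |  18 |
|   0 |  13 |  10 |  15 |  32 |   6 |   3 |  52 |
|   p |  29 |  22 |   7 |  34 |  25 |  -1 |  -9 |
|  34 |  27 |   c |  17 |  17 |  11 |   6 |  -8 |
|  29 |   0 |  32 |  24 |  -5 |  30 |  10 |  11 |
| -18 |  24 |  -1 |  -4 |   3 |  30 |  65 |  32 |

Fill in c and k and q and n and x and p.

Rows 2 and 4 both sum to 131, so that's the common total.
Row 5: 29 + 22 + 7 + 34 + 25 − 1 − 9 = 107, so its missing entry is 131 − 107 = 24.
Column 1: 24 + 19 + 0 + 24 + 34 + 29 − 18 = 112, so its missing entry is 131 − 112 = 19.
Row 1: 19 + 8 + 4 + 17 + 27 + 27 + 15 = 117, so its missing entry is 131 − 117 = 14.
Column 6: 14 + 7 + 6 + 25 + 11 + 30 + 30 = 123, so its missing entry is 131 − 123 = 8.
Row 3: 19 − 4 + 28 + 25 + 8 + 7 + 18 = 101, so its missing entry is 131 − 101 = 30.
Row 6: 34 + 27 + 17 + 17 + 11 + 6 − 8 = 104, so its missing entry is 131 − 104 = 27.

c = 27, k = 30, q = 8, n = 14, x = 19, p = 24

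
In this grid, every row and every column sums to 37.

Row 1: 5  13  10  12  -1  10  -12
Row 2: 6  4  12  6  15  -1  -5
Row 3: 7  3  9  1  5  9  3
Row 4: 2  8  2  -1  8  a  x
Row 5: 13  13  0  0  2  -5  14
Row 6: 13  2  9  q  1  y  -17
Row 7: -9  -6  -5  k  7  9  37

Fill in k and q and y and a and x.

k = 4, q = 15, y = 14, a = 1, x = 17

Column 7 has -12 − 5 + 3 + 14 − 17 + 37 = 20; the blank must be 37 − 20 = 17.
Row 7 has -9 − 6 − 5 + 7 + 9 + 37 = 33; the blank must be 37 − 33 = 4.
Column 4 has 12 + 6 + 1 − 1 + 0 + 4 = 22; the blank must be 37 − 22 = 15.
Row 6 has 13 + 2 + 9 + 15 + 1 − 17 = 23; the blank must be 37 − 23 = 14.
Row 4 has 2 + 8 + 2 − 1 + 8 + 17 = 36; the blank must be 37 − 36 = 1.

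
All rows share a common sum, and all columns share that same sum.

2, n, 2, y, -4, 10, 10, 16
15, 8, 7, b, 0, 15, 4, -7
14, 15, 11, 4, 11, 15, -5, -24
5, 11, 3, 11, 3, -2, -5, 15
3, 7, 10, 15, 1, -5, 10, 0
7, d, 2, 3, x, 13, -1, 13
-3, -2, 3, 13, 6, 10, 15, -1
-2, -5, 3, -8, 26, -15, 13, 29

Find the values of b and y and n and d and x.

Rows 3 and 4 both sum to 41, so that's the common total.
The known cells in column 5 total 43, leaving 41 − 43 = -2 for the blank.
The known cells in row 6 total 35, leaving 41 − 35 = 6 for the blank.
The known cells in column 2 total 40, leaving 41 − 40 = 1 for the blank.
The known cells in row 1 total 37, leaving 41 − 37 = 4 for the blank.
The known cells in row 2 total 42, leaving 41 − 42 = -1 for the blank.

b = -1, y = 4, n = 1, d = 6, x = -2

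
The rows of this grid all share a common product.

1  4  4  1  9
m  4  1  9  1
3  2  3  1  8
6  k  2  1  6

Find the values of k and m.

Rows 1 and 3 each multiply to 144, so every row has product 144.
Row 4: 6×2×1×6 = 72, so the missing entry is 144 ÷ 72 = 2.
Row 2: 4×1×9×1 = 36, so the missing entry is 144 ÷ 36 = 4.

k = 2, m = 4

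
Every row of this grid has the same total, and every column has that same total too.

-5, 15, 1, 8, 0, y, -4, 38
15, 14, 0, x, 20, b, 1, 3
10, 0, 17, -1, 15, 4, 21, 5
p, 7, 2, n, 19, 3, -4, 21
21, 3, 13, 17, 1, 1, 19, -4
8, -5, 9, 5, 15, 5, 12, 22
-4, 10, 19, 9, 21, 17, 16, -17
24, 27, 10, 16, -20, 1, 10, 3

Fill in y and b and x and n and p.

Rows 3 and 5 both sum to 71, so that's the common total.
Column 1: -5 + 15 + 10 + 21 + 8 − 4 + 24 = 69, so its missing entry is 71 − 69 = 2.
Row 4: 2 + 7 + 2 + 19 + 3 − 4 + 21 = 50, so its missing entry is 71 − 50 = 21.
Row 1: -5 + 15 + 1 + 8 + 0 − 4 + 38 = 53, so its missing entry is 71 − 53 = 18.
Column 6: 18 + 4 + 3 + 1 + 5 + 17 + 1 = 49, so its missing entry is 71 − 49 = 22.
Row 2: 15 + 14 + 0 + 20 + 22 + 1 + 3 = 75, so its missing entry is 71 − 75 = -4.

y = 18, b = 22, x = -4, n = 21, p = 2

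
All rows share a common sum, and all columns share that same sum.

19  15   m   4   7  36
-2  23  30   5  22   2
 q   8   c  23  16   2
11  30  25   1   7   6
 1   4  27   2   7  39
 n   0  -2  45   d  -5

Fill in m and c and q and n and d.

m = -1, c = 1, q = 30, n = 21, d = 21

Rows 2 and 4 both sum to 80, so that's the common total.
The known cells in column 5 total 59, leaving 80 − 59 = 21 for the blank.
The known cells in row 1 total 81, leaving 80 − 81 = -1 for the blank.
The known cells in row 6 total 59, leaving 80 − 59 = 21 for the blank.
The known cells in column 1 total 50, leaving 80 − 50 = 30 for the blank.
The known cells in row 3 total 79, leaving 80 − 79 = 1 for the blank.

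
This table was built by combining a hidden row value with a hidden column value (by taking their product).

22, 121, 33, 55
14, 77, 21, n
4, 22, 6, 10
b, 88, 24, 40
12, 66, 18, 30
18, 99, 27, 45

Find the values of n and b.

n = 35, b = 16

Each row is a constant multiple of every other row — this is a multiplication table with the headers hidden.
Row 2 is 77/121 = 7/11 times row 1, so its entry in column 4 is 55 × 7/11 = 35.
Row 4 is 88/121 = 8/11 times row 1, so its entry in column 1 is 22 × 8/11 = 16.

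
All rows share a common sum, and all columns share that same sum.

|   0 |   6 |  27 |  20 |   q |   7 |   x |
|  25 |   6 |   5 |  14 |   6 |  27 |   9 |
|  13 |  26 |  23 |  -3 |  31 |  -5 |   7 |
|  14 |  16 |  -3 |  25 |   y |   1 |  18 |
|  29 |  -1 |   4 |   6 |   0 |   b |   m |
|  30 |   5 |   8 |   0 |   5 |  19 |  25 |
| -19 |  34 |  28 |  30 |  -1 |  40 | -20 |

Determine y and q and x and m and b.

Rows 2 and 3 both sum to 92, so that's the common total.
The known cells in row 4 total 71, leaving 92 − 71 = 21 for the blank.
The known cells in column 5 total 62, leaving 92 − 62 = 30 for the blank.
The known cells in row 1 total 90, leaving 92 − 90 = 2 for the blank.
The known cells in column 7 total 41, leaving 92 − 41 = 51 for the blank.
The known cells in row 5 total 89, leaving 92 − 89 = 3 for the blank.

y = 21, q = 30, x = 2, m = 51, b = 3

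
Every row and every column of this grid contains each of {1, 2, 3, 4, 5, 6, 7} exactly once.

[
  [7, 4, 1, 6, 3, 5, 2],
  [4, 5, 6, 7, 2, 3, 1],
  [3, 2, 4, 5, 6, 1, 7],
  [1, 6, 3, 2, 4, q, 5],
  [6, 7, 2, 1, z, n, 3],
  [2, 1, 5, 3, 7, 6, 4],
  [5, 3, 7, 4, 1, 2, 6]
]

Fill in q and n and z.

q = 7, n = 4, z = 5

At (row 5, col 5): column 5 already has {1, 2, 3, 4, 6, 7}, so the value is 5.
At (row 5, col 6): row 5 already has {1, 2, 3, 5, 6, 7}, so the value is 4.
Cell (4,6): row 4 already has {1, 2, 3, 4, 5, 6} → 7.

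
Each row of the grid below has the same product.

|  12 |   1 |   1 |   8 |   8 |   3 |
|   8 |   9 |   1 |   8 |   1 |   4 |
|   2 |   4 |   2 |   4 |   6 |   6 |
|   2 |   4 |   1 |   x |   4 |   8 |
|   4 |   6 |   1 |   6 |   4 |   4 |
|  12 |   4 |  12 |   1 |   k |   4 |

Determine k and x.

k = 1, x = 9

Rows 1 and 3 each multiply to 2304, so every row has product 2304.
Row 6: 12×4×12×1×4 = 2304, so the missing entry is 2304 ÷ 2304 = 1.
Row 4: 2×4×1×4×8 = 256, so the missing entry is 2304 ÷ 256 = 9.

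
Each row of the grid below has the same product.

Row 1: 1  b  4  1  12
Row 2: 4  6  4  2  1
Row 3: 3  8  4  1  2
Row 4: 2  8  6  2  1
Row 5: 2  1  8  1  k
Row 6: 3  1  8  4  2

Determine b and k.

Rows 3 and 6 each multiply to 192, so every row has product 192.
Row 1: 1×4×1×12 = 48, so the missing entry is 192 ÷ 48 = 4.
Row 5: 2×1×8×1 = 16, so the missing entry is 192 ÷ 16 = 12.

b = 4, k = 12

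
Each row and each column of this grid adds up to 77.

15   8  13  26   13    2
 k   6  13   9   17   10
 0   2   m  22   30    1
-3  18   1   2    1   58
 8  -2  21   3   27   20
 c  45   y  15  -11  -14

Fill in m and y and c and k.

Row 2: 6 + 13 + 9 + 17 + 10 = 55, so its missing entry is 77 − 55 = 22.
Column 1: 15 + 22 + 0 − 3 + 8 = 42, so its missing entry is 77 − 42 = 35.
Row 6: 35 + 45 + 15 − 11 − 14 = 70, so its missing entry is 77 − 70 = 7.
Row 3: 0 + 2 + 22 + 30 + 1 = 55, so its missing entry is 77 − 55 = 22.

m = 22, y = 7, c = 35, k = 22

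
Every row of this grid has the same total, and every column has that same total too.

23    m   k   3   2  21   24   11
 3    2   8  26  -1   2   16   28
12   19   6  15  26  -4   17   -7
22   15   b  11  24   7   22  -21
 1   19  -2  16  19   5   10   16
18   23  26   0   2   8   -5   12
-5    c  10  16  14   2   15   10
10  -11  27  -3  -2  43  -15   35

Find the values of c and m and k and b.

Rows 2 and 3 both sum to 84, so that's the common total.
The known cells in row 7 total 62, leaving 84 − 62 = 22 for the blank.
The known cells in column 2 total 89, leaving 84 − 89 = -5 for the blank.
The known cells in row 1 total 79, leaving 84 − 79 = 5 for the blank.
The known cells in row 4 total 80, leaving 84 − 80 = 4 for the blank.

c = 22, m = -5, k = 5, b = 4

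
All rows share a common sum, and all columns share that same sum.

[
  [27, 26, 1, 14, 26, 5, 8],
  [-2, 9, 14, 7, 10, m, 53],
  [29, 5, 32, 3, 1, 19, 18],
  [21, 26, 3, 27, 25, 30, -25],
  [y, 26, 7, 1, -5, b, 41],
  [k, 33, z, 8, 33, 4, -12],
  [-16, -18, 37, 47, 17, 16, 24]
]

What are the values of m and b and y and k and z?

Rows 1 and 3 both sum to 107, so that's the common total.
The known cells in row 2 total 91, leaving 107 − 91 = 16 for the blank.
The known cells in column 6 total 90, leaving 107 − 90 = 17 for the blank.
The known cells in row 5 total 87, leaving 107 − 87 = 20 for the blank.
The known cells in column 1 total 79, leaving 107 − 79 = 28 for the blank.
The known cells in row 6 total 94, leaving 107 − 94 = 13 for the blank.

m = 16, b = 17, y = 20, k = 28, z = 13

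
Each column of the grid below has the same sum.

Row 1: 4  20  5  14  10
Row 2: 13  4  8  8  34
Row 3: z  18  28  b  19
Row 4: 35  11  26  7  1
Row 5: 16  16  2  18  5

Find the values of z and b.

Columns 3 and 5 both add up to 69, so every column sums to 69.
Column 1: 4 + 13 + 35 + 16 = 68, so the missing entry is 69 − 68 = 1.
Column 4: 14 + 8 + 7 + 18 = 47, so the missing entry is 69 − 47 = 22.

z = 1, b = 22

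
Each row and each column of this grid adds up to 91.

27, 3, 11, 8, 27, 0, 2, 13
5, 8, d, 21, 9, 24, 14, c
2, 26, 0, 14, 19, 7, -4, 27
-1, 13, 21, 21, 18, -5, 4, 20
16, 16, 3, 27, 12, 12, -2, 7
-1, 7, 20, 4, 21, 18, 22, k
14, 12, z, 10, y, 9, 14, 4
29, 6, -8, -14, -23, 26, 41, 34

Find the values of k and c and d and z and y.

The known cells in column 5 total 83, leaving 91 − 83 = 8 for the blank.
The known cells in row 7 total 71, leaving 91 − 71 = 20 for the blank.
The known cells in column 3 total 67, leaving 91 − 67 = 24 for the blank.
The known cells in row 6 total 91, leaving 91 − 91 = 0 for the blank.
The known cells in row 2 total 105, leaving 91 − 105 = -14 for the blank.

k = 0, c = -14, d = 24, z = 20, y = 8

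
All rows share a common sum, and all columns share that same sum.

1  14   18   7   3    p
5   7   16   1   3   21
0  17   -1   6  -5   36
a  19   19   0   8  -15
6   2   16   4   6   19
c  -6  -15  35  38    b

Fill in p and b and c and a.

p = 10, b = -18, c = 19, a = 22

Rows 2 and 3 both sum to 53, so that's the common total.
The known cells in row 1 total 43, leaving 53 − 43 = 10 for the blank.
The known cells in column 6 total 71, leaving 53 − 71 = -18 for the blank.
The known cells in row 6 total 34, leaving 53 − 34 = 19 for the blank.
The known cells in row 4 total 31, leaving 53 − 31 = 22 for the blank.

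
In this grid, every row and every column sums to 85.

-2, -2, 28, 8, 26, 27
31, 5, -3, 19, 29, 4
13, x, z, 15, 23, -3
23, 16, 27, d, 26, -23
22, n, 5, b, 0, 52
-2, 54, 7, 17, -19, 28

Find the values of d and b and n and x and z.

Row 4 has 23 + 16 + 27 + 26 − 23 = 69; the blank must be 85 − 69 = 16.
Column 4 has 8 + 19 + 15 + 16 + 17 = 75; the blank must be 85 − 75 = 10.
Column 3 has 28 − 3 + 27 + 5 + 7 = 64; the blank must be 85 − 64 = 21.
Row 3 has 13 + 21 + 15 + 23 − 3 = 69; the blank must be 85 − 69 = 16.
Row 5 has 22 + 5 + 10 + 0 + 52 = 89; the blank must be 85 − 89 = -4.

d = 16, b = 10, n = -4, x = 16, z = 21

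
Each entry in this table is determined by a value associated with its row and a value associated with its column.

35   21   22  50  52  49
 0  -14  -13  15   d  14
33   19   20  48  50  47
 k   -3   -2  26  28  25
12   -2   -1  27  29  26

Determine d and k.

The difference between any two rows is the same in every column — this is an addition table with the headers hidden.
Row 2 minus row 1 is 14 − 49 = -35, so its entry in column 5 is 52 + (-35) = 17.
Row 4 minus row 1 is 25 − 49 = -24, so its entry in column 1 is 35 + (-24) = 11.

d = 17, k = 11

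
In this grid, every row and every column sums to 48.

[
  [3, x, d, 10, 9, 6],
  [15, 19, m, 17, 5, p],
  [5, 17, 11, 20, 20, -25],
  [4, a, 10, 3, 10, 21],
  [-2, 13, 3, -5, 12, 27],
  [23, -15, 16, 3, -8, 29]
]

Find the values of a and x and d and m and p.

a = 0, x = 14, d = 6, m = 2, p = -10

Column 6: 6 − 25 + 21 + 27 + 29 = 58, so its missing entry is 48 − 58 = -10.
Row 2: 15 + 19 + 17 + 5 − 10 = 46, so its missing entry is 48 − 46 = 2.
Row 4: 4 + 10 + 3 + 10 + 21 = 48, so its missing entry is 48 − 48 = 0.
Column 2: 19 + 17 + 0 + 13 − 15 = 34, so its missing entry is 48 − 34 = 14.
Row 1: 3 + 14 + 10 + 9 + 6 = 42, so its missing entry is 48 − 42 = 6.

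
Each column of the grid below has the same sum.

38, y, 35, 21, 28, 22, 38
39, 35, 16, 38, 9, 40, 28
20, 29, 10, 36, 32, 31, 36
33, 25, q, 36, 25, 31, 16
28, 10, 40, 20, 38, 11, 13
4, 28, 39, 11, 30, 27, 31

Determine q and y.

Column 4 sums to 162 and so does column 7; that's the common total.
In column 3 the known cells total 140, leaving 162 − 140 = 22.
In column 2 the known cells total 127, leaving 162 − 127 = 35.

q = 22, y = 35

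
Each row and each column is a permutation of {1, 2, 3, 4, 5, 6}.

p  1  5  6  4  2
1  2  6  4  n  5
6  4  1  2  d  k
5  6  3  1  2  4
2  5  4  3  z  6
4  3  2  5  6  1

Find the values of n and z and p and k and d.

For row 5, column 5: row 5 already has {2, 3, 4, 5, 6}; that leaves 1.
For row 1, column 1: row 1 already has {1, 2, 4, 5, 6}; that leaves 3.
Cell (2,5): row 2 already has {1, 2, 4, 5, 6} → 3.
At (row 3, col 5): column 5 already has {1, 2, 3, 4, 6}, so the value is 5.
Cell (3,6): row 3 already has {1, 2, 4, 5, 6} → 3.

n = 3, z = 1, p = 3, k = 3, d = 5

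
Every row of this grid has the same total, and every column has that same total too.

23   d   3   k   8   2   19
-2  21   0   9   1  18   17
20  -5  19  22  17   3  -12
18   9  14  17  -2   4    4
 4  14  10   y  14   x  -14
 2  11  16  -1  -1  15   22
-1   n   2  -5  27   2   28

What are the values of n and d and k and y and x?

Rows 2 and 3 both sum to 64, so that's the common total.
The known cells in row 7 total 53, leaving 64 − 53 = 11 for the blank.
The known cells in column 2 total 61, leaving 64 − 61 = 3 for the blank.
The known cells in row 1 total 58, leaving 64 − 58 = 6 for the blank.
The known cells in column 4 total 48, leaving 64 − 48 = 16 for the blank.
The known cells in row 5 total 44, leaving 64 − 44 = 20 for the blank.

n = 11, d = 3, k = 6, y = 16, x = 20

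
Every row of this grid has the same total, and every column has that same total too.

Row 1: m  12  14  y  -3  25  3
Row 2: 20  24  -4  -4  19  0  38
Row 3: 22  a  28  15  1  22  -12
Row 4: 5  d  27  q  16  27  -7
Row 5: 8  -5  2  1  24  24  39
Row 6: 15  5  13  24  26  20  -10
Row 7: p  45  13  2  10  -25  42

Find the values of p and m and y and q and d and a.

Rows 2 and 5 both sum to 93, so that's the common total.
Row 3: 22 + 28 + 15 + 1 + 22 − 12 = 76, so its missing entry is 93 − 76 = 17.
Column 2: 12 + 24 + 17 − 5 + 5 + 45 = 98, so its missing entry is 93 − 98 = -5.
Row 4: 5 − 5 + 27 + 16 + 27 − 7 = 63, so its missing entry is 93 − 63 = 30.
Column 4: -4 + 15 + 30 + 1 + 24 + 2 = 68, so its missing entry is 93 − 68 = 25.
Row 1: 12 + 14 + 25 − 3 + 25 + 3 = 76, so its missing entry is 93 − 76 = 17.
Row 7: 45 + 13 + 2 + 10 − 25 + 42 = 87, so its missing entry is 93 − 87 = 6.

p = 6, m = 17, y = 25, q = 30, d = -5, a = 17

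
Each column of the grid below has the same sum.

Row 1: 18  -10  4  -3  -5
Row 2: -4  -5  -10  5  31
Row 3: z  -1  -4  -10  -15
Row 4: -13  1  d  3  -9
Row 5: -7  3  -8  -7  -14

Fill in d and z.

d = 6, z = -6

Column 4 sums to -12 and so does column 5; that's the common total.
In column 3 the known cells total -18, leaving -12 − (-18) = 6.
In column 1 the known cells total -6, leaving -12 − (-6) = -6.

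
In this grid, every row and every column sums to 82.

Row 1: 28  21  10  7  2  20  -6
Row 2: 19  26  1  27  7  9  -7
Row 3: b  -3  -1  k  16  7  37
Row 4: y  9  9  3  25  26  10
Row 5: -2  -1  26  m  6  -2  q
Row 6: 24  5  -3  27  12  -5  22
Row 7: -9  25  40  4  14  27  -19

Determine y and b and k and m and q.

y = 0, b = 22, k = 4, m = 10, q = 45

Column 7: -6 − 7 + 37 + 10 + 22 − 19 = 37, so its missing entry is 82 − 37 = 45.
Row 5: -2 − 1 + 26 + 6 − 2 + 45 = 72, so its missing entry is 82 − 72 = 10.
Row 4: 9 + 9 + 3 + 25 + 26 + 10 = 82, so its missing entry is 82 − 82 = 0.
Column 1: 28 + 19 + 0 − 2 + 24 − 9 = 60, so its missing entry is 82 − 60 = 22.
Row 3: 22 − 3 − 1 + 16 + 7 + 37 = 78, so its missing entry is 82 − 78 = 4.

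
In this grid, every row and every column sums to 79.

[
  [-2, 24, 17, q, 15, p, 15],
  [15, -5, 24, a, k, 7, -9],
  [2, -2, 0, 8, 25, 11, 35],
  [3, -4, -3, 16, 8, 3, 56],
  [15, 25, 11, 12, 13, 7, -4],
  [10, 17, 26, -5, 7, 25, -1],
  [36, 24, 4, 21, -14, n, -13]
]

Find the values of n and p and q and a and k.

Row 7 has 36 + 24 + 4 + 21 − 14 − 13 = 58; the blank must be 79 − 58 = 21.
Column 5 has 15 + 25 + 8 + 13 + 7 − 14 = 54; the blank must be 79 − 54 = 25.
Column 6 has 7 + 11 + 3 + 7 + 25 + 21 = 74; the blank must be 79 − 74 = 5.
Row 1 has -2 + 24 + 17 + 15 + 5 + 15 = 74; the blank must be 79 − 74 = 5.
Row 2 has 15 − 5 + 24 + 25 + 7 − 9 = 57; the blank must be 79 − 57 = 22.

n = 21, p = 5, q = 5, a = 22, k = 25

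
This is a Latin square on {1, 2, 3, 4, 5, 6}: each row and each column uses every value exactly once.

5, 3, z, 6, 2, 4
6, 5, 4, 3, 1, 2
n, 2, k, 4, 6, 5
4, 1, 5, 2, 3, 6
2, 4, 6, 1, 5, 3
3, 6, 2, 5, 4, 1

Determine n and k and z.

n = 1, k = 3, z = 1

Cell (1,3): row 1 already has {2, 3, 4, 5, 6} → 1.
At (row 3, col 1): column 1 already has {2, 3, 4, 5, 6}, so the value is 1.
At (row 3, col 3): row 3 already has {1, 2, 4, 5, 6}, so the value is 3.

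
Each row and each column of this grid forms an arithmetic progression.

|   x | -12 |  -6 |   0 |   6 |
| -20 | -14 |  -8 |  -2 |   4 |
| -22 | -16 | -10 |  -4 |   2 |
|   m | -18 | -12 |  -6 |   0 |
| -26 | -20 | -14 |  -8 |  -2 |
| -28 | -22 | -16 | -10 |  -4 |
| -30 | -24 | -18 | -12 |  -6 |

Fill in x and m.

Along each row the entries change by 6 per step; down each column they change by -2.
Row 1: from -12 at column 2, stepping by 6 to column 1 gives -18.
Row 4: from -18 at column 2, stepping by 6 to column 1 gives -24.

x = -18, m = -24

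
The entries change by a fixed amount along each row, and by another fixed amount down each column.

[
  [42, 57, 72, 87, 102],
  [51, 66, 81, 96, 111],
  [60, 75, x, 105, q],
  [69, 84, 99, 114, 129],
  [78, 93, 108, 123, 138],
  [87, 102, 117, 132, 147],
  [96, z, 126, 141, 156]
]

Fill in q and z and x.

q = 120, z = 111, x = 90

Along each row the entries change by 15 per step; down each column they change by 9.
Row 3: from 60 at column 1, stepping by 15 to column 5 gives 120.
Row 7: from 96 at column 1, stepping by 15 to column 2 gives 111.
Row 3: from 60 at column 1, stepping by 15 to column 3 gives 90.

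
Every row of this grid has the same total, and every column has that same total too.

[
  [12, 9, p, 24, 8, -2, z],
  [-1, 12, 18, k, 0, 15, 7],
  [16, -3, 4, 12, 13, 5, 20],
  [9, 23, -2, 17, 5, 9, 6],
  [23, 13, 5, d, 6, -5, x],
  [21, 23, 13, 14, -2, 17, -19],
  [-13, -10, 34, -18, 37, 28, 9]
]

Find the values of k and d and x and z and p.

Rows 3 and 4 both sum to 67, so that's the common total.
Column 3 has 18 + 4 − 2 + 5 + 13 + 34 = 72; the blank must be 67 − 72 = -5.
Row 1 has 12 + 9 − 5 + 24 + 8 − 2 = 46; the blank must be 67 − 46 = 21.
Column 7 has 21 + 7 + 20 + 6 − 19 + 9 = 44; the blank must be 67 − 44 = 23.
Row 5 has 23 + 13 + 5 + 6 − 5 + 23 = 65; the blank must be 67 − 65 = 2.
Row 2 has -1 + 12 + 18 + 0 + 15 + 7 = 51; the blank must be 67 − 51 = 16.

k = 16, d = 2, x = 23, z = 21, p = -5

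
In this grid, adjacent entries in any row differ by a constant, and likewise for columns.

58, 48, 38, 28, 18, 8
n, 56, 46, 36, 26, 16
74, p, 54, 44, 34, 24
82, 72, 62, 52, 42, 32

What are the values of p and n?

Along each row the entries change by -10 per step; down each column they change by 8.
Row 3: from 74 at column 1, stepping by -10 to column 2 gives 64.
Row 2: from 56 at column 2, stepping by -10 to column 1 gives 66.

p = 64, n = 66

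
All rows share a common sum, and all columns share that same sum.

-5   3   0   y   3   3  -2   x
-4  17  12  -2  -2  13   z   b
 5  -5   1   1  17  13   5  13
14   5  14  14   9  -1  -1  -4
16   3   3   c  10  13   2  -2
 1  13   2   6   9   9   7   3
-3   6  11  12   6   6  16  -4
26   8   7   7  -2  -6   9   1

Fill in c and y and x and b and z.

c = 5, y = 7, x = 41, b = 2, z = 14

Rows 3 and 4 both sum to 50, so that's the common total.
Row 5 has 16 + 3 + 3 + 10 + 13 + 2 − 2 = 45; the blank must be 50 − 45 = 5.
Column 4 has -2 + 1 + 14 + 5 + 6 + 12 + 7 = 43; the blank must be 50 − 43 = 7.
Row 1 has -5 + 3 + 0 + 7 + 3 + 3 − 2 = 9; the blank must be 50 − 9 = 41.
Column 8 has 41 + 13 − 4 − 2 + 3 − 4 + 1 = 48; the blank must be 50 − 48 = 2.
Row 2 has -4 + 17 + 12 − 2 − 2 + 13 + 2 = 36; the blank must be 50 − 36 = 14.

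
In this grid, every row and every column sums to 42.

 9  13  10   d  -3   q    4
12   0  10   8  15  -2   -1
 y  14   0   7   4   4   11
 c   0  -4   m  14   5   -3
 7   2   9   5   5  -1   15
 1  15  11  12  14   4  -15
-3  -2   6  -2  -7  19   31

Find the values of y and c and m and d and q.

The known cells in row 3 total 40, leaving 42 − 40 = 2 for the blank.
The known cells in column 1 total 28, leaving 42 − 28 = 14 for the blank.
The known cells in row 4 total 26, leaving 42 − 26 = 16 for the blank.
The known cells in column 4 total 46, leaving 42 − 46 = -4 for the blank.
The known cells in row 1 total 29, leaving 42 − 29 = 13 for the blank.

y = 2, c = 14, m = 16, d = -4, q = 13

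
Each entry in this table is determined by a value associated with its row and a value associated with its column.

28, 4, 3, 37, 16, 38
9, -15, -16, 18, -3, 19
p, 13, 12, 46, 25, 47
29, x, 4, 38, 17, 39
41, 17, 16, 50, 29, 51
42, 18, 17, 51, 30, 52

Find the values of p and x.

p = 37, x = 5

The difference between any two rows is the same in every column — this is an addition table with the headers hidden.
Row 3 minus row 1 is 25 − 16 = 9, so its entry in column 1 is 28 + 9 = 37.
Row 4 minus row 1 is 17 − 16 = 1, so its entry in column 2 is 4 + 1 = 5.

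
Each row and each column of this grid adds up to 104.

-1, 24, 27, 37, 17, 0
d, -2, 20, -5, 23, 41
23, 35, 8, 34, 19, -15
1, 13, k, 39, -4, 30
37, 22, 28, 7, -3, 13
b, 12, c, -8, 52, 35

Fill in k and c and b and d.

Row 2: -2 + 20 − 5 + 23 + 41 = 77, so its missing entry is 104 − 77 = 27.
Row 4: 1 + 13 + 39 − 4 + 30 = 79, so its missing entry is 104 − 79 = 25.
Column 1: -1 + 27 + 23 + 1 + 37 = 87, so its missing entry is 104 − 87 = 17.
Row 6: 17 + 12 − 8 + 52 + 35 = 108, so its missing entry is 104 − 108 = -4.

k = 25, c = -4, b = 17, d = 27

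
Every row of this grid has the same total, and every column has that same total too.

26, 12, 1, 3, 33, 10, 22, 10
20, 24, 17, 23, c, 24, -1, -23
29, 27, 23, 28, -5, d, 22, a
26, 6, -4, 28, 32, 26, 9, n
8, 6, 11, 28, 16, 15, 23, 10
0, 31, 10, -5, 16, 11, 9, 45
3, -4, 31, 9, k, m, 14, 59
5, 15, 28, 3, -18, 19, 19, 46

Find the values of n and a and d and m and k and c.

n = -6, a = -24, d = 17, m = -5, k = 10, c = 33

Rows 1 and 5 both sum to 117, so that's the common total.
Row 4 has 26 + 6 − 4 + 28 + 32 + 26 + 9 = 123; the blank must be 117 − 123 = -6.
Column 8 has 10 − 23 − 6 + 10 + 45 + 59 + 46 = 141; the blank must be 117 − 141 = -24.
Row 2 has 20 + 24 + 17 + 23 + 24 − 1 − 23 = 84; the blank must be 117 − 84 = 33.
Column 5 has 33 + 33 − 5 + 32 + 16 + 16 − 18 = 107; the blank must be 117 − 107 = 10.
Row 7 has 3 − 4 + 31 + 9 + 10 + 14 + 59 = 122; the blank must be 117 − 122 = -5.
Row 3 has 29 + 27 + 23 + 28 − 5 + 22 − 24 = 100; the blank must be 117 − 100 = 17.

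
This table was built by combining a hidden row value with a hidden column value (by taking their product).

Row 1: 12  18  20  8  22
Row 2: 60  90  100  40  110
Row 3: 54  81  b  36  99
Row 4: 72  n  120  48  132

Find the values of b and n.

b = 90, n = 108

Each row is a constant multiple of every other row — this is a multiplication table with the headers hidden.
Row 3 is 36/8 = 9/2 times row 1, so its entry in column 3 is 20 × 9/2 = 90.
Row 4 is 48/8 = 6/1 times row 1, so its entry in column 2 is 18 × 6/1 = 108.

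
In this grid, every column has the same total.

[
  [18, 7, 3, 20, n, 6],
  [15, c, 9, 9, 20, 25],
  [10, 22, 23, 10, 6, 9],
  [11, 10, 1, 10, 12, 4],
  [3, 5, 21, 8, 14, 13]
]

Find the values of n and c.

The complete columns each total 57.
Column 5 is missing 57 − 52 = 5 (since 20 + 6 + 12 + 14 = 52).
Column 2 is missing 57 − 44 = 13 (since 7 + 22 + 10 + 5 = 44).

n = 5, c = 13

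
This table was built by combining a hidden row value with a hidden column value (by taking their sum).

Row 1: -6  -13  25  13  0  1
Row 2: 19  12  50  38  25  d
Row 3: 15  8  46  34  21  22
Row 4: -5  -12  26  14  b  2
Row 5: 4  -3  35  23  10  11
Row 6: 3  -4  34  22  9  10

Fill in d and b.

d = 26, b = 1

The difference between any two rows is the same in every column — this is an addition table with the headers hidden.
Row 2 minus row 1 is 12 − (-13) = 25, so its entry in column 6 is 1 + 25 = 26.
Row 4 minus row 1 is -12 − (-13) = 1, so its entry in column 5 is 0 + 1 = 1.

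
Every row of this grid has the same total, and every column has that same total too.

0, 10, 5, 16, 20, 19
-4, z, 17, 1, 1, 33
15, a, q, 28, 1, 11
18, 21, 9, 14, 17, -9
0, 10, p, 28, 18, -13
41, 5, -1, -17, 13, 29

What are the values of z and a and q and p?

Rows 1 and 4 both sum to 70, so that's the common total.
The known cells in row 2 total 48, leaving 70 − 48 = 22 for the blank.
The known cells in column 2 total 68, leaving 70 − 68 = 2 for the blank.
The known cells in row 5 total 43, leaving 70 − 43 = 27 for the blank.
The known cells in row 3 total 57, leaving 70 − 57 = 13 for the blank.

z = 22, a = 2, q = 13, p = 27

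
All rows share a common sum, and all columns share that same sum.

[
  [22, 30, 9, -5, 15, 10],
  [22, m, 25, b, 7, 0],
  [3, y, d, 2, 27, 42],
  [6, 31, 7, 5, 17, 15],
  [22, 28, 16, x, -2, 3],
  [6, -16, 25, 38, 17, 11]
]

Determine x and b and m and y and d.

Rows 1 and 4 both sum to 81, so that's the common total.
Row 5: 22 + 28 + 16 − 2 + 3 = 67, so its missing entry is 81 − 67 = 14.
Column 3: 9 + 25 + 7 + 16 + 25 = 82, so its missing entry is 81 − 82 = -1.
Row 3: 3 − 1 + 2 + 27 + 42 = 73, so its missing entry is 81 − 73 = 8.
Column 2: 30 + 8 + 31 + 28 − 16 = 81, so its missing entry is 81 − 81 = 0.
Row 2: 22 + 0 + 25 + 7 + 0 = 54, so its missing entry is 81 − 54 = 27.

x = 14, b = 27, m = 0, y = 8, d = -1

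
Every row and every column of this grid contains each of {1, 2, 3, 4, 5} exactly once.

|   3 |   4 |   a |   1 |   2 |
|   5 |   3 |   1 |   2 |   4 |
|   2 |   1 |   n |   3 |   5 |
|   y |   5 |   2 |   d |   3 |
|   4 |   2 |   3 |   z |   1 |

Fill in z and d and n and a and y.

For row 5, column 4: row 5 already has {1, 2, 3, 4}; that leaves 5.
At (row 4, col 1): column 1 already has {2, 3, 4, 5}, so the value is 1.
For row 1, column 3: row 1 already has {1, 2, 3, 4}; that leaves 5.
At (row 4, col 4): row 4 already has {1, 2, 3, 5}, so the value is 4.
For row 3, column 3: row 3 already has {1, 2, 3, 5}; that leaves 4.

z = 5, d = 4, n = 4, a = 5, y = 1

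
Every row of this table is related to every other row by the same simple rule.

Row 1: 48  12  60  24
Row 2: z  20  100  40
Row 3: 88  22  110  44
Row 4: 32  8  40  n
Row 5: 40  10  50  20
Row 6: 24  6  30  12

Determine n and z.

n = 16, z = 80

Each row is a constant multiple of every other row — this is a multiplication table with the headers hidden.
Row 4 is 40/60 = 2/3 times row 1, so its entry in column 4 is 24 × 2/3 = 16.
Row 2 is 100/60 = 5/3 times row 1, so its entry in column 1 is 48 × 5/3 = 80.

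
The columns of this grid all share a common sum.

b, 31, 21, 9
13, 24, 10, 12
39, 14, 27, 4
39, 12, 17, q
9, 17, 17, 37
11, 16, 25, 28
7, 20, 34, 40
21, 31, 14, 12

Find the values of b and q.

Column 2 sums to 165 and so does column 3; that's the common total.
In column 1 the known cells total 139, leaving 165 − 139 = 26.
In column 4 the known cells total 142, leaving 165 − 142 = 23.

b = 26, q = 23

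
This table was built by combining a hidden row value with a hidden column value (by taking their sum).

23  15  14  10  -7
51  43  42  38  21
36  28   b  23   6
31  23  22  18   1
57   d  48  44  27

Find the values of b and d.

b = 27, d = 49

The difference between any two rows is the same in every column — this is an addition table with the headers hidden.
Row 3 minus row 1 is 23 − 10 = 13, so its entry in column 3 is 14 + 13 = 27.
Row 5 minus row 1 is 44 − 10 = 34, so its entry in column 2 is 15 + 34 = 49.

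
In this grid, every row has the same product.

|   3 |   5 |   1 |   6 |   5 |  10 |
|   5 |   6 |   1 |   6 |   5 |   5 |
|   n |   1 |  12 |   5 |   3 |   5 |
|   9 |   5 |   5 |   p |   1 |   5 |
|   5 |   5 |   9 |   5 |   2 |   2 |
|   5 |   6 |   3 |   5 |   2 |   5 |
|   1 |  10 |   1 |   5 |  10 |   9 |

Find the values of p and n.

p = 4, n = 5

Rows 1 and 5 each multiply to 4500, so every row has product 4500.
Row 4: 9×5×5×1×5 = 1125, so the missing entry is 4500 ÷ 1125 = 4.
Row 3: 1×12×5×3×5 = 900, so the missing entry is 4500 ÷ 900 = 5.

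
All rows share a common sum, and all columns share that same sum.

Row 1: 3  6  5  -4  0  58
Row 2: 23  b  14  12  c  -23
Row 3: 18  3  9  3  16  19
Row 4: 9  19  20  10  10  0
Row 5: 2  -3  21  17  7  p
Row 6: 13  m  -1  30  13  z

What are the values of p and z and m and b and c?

Rows 1 and 3 both sum to 68, so that's the common total.
Column 5: 0 + 16 + 10 + 7 + 13 = 46, so its missing entry is 68 − 46 = 22.
Row 2: 23 + 14 + 12 + 22 − 23 = 48, so its missing entry is 68 − 48 = 20.
Column 2: 6 + 20 + 3 + 19 − 3 = 45, so its missing entry is 68 − 45 = 23.
Row 6: 13 + 23 − 1 + 30 + 13 = 78, so its missing entry is 68 − 78 = -10.
Row 5: 2 − 3 + 21 + 17 + 7 = 44, so its missing entry is 68 − 44 = 24.

p = 24, z = -10, m = 23, b = 20, c = 22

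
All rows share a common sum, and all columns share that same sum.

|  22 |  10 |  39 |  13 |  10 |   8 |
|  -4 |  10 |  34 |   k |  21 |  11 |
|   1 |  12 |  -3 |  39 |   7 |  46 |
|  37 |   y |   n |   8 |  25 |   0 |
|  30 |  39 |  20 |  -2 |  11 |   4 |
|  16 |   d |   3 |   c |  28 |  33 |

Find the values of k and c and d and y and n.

k = 30, c = 14, d = 8, y = 23, n = 9

Rows 1 and 3 both sum to 102, so that's the common total.
The known cells in column 3 total 93, leaving 102 − 93 = 9 for the blank.
The known cells in row 4 total 79, leaving 102 − 79 = 23 for the blank.
The known cells in column 2 total 94, leaving 102 − 94 = 8 for the blank.
The known cells in row 6 total 88, leaving 102 − 88 = 14 for the blank.
The known cells in row 2 total 72, leaving 102 − 72 = 30 for the blank.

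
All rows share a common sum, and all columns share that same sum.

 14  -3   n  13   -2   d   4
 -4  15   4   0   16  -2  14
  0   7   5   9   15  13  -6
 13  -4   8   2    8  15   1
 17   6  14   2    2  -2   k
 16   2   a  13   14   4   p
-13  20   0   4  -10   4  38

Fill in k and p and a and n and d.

Rows 2 and 3 both sum to 43, so that's the common total.
Row 5: 17 + 6 + 14 + 2 + 2 − 2 = 39, so its missing entry is 43 − 39 = 4.
Column 7: 4 + 14 − 6 + 1 + 4 + 38 = 55, so its missing entry is 43 − 55 = -12.
Column 6: -2 + 13 + 15 − 2 + 4 + 4 = 32, so its missing entry is 43 − 32 = 11.
Row 1: 14 − 3 + 13 − 2 + 11 + 4 = 37, so its missing entry is 43 − 37 = 6.
Row 6: 16 + 2 + 13 + 14 + 4 − 12 = 37, so its missing entry is 43 − 37 = 6.

k = 4, p = -12, a = 6, n = 6, d = 11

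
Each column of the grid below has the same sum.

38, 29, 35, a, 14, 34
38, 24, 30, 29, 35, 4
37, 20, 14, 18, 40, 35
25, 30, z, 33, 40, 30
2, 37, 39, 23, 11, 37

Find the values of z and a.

Column 2 sums to 140 and so does column 6; that's the common total.
In column 3 the known cells total 118, leaving 140 − 118 = 22.
In column 4 the known cells total 103, leaving 140 − 103 = 37.

z = 22, a = 37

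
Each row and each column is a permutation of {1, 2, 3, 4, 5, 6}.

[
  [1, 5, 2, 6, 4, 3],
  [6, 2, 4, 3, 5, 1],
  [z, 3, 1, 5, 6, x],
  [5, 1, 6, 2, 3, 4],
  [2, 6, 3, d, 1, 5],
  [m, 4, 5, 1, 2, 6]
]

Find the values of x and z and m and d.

At (row 3, col 6): column 6 already has {1, 3, 4, 5, 6}, so the value is 2.
At (row 3, col 1): row 3 already has {1, 2, 3, 5, 6}, so the value is 4.
Cell (6,1): row 6 already has {1, 2, 4, 5, 6} → 3.
Cell (5,4): row 5 already has {1, 2, 3, 5, 6} → 4.

x = 2, z = 4, m = 3, d = 4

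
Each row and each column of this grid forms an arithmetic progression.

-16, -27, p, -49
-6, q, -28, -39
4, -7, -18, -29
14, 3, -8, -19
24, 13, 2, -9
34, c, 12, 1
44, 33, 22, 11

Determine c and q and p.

c = 23, q = -17, p = -38

Along each row the entries change by -11 per step; down each column they change by 10.
Row 6: from 34 at column 1, stepping by -11 to column 2 gives 23.
Row 2: from -6 at column 1, stepping by -11 to column 2 gives -17.
Row 1: from -16 at column 1, stepping by -11 to column 3 gives -38.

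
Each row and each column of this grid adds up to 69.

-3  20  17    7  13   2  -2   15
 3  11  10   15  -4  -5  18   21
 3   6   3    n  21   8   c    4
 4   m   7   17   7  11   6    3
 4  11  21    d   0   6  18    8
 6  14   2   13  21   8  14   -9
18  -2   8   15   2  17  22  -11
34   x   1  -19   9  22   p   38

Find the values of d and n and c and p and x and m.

The known cells in row 5 total 68, leaving 69 − 68 = 1 for the blank.
The known cells in row 4 total 55, leaving 69 − 55 = 14 for the blank.
The known cells in column 2 total 74, leaving 69 − 74 = -5 for the blank.
The known cells in column 4 total 49, leaving 69 − 49 = 20 for the blank.
The known cells in row 8 total 80, leaving 69 − 80 = -11 for the blank.
The known cells in row 3 total 65, leaving 69 − 65 = 4 for the blank.

d = 1, n = 20, c = 4, p = -11, x = -5, m = 14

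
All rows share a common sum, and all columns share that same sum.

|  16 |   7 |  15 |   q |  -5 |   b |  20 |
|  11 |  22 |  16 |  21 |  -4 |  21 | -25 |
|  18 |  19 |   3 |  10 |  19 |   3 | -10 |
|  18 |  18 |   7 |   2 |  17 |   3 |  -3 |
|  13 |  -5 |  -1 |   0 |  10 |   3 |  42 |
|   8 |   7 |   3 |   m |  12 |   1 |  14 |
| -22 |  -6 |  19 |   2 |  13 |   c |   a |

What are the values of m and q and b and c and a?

m = 17, q = 10, b = -1, c = 32, a = 24

Rows 2 and 3 both sum to 62, so that's the common total.
Column 7: 20 − 25 − 10 − 3 + 42 + 14 = 38, so its missing entry is 62 − 38 = 24.
Row 7: -22 − 6 + 19 + 2 + 13 + 24 = 30, so its missing entry is 62 − 30 = 32.
Column 6: 21 + 3 + 3 + 3 + 1 + 32 = 63, so its missing entry is 62 − 63 = -1.
Row 1: 16 + 7 + 15 − 5 − 1 + 20 = 52, so its missing entry is 62 − 52 = 10.
Row 6: 8 + 7 + 3 + 12 + 1 + 14 = 45, so its missing entry is 62 − 45 = 17.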